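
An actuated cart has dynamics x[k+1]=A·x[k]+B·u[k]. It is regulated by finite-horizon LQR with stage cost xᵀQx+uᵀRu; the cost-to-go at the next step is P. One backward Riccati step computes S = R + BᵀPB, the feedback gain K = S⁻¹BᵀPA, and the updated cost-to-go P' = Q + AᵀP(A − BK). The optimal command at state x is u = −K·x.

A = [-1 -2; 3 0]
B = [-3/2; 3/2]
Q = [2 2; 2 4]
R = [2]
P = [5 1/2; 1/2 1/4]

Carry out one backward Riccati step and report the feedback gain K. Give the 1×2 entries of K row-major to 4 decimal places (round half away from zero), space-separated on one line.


0.4865 1.1676

BᵀP = [-6.7500 -0.3750]
S = R + BᵀPB = [2] + [9.5625] = [11.5625]
BᵀPA = [5.6250 13.5000]
K = S⁻¹·BᵀPA = [0.4865 1.1676]
A−BK = [-0.2703 -0.2486; 2.2703 -1.7514]
AᵀP(A−BK) = [1.5135 0.4324; 0.4324 4.2378]
P' = Q + AᵀP(A−BK) = [3.5135 2.4324; 2.4324 8.2378]
tr(P') = 11.7514


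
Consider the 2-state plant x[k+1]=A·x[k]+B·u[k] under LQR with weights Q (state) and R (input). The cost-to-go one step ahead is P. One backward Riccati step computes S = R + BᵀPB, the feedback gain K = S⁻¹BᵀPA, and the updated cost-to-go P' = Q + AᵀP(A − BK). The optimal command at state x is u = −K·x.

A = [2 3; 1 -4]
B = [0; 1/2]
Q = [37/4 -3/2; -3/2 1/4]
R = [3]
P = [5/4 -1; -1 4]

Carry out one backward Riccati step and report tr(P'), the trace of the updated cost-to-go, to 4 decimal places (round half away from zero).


90.9375

BᵀP = [-0.5000 2.0000]
S = R + BᵀPB = [3] + [1.0000] = [4.0000]
BᵀPA = [1.0000 -9.5000]
K = S⁻¹·BᵀPA = [0.2500 -2.3750]
A−BK = [2.0000 3.0000; 0.8750 -2.8125]
AᵀP(A−BK) = [4.7500 -1.1250; -1.1250 76.6875]
P' = Q + AᵀP(A−BK) = [14.0000 -2.6250; -2.6250 76.9375]
tr(P') = 90.9375


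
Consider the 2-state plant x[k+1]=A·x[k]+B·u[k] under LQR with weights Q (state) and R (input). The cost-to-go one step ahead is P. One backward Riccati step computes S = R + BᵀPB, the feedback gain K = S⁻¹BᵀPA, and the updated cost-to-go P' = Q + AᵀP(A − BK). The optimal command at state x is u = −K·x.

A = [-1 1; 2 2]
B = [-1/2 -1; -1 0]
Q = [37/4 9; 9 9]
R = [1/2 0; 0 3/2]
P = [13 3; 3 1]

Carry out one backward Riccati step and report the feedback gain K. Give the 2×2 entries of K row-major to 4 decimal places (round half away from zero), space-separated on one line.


-0.0565 -1.3446 0.5198 -0.4294

BᵀP = [-9.5000 -2.5000; -13.0000 -3.0000]
S = R + BᵀPB = [1/2 0; 0 3/2] + [7.2500 9.5000; 9.5000 13.0000] = [7.7500 9.5000; 9.5000 14.5000]
BᵀPA = [4.5000 -14.5000; 7.0000 -19.0000]
K = S⁻¹·BᵀPA = [-0.0565 -1.3446; 0.5198 -0.4294]
A−BK = [-0.5085 -0.1017; 1.9435 0.6554]
AᵀP(A−BK) = [1.6158 0.0565; 0.0565 1.3446]
P' = Q + AᵀP(A−BK) = [10.8658 9.0565; 9.0565 10.3446]
tr(P') = 21.2105


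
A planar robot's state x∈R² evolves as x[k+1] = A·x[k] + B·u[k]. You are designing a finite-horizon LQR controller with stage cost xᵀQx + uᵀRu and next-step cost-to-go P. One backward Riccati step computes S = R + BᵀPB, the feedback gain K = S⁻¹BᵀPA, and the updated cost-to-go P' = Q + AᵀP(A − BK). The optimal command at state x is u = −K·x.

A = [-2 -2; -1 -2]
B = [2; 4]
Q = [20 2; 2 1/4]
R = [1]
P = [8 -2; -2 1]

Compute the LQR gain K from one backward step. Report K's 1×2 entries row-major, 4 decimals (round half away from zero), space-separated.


-0.9412 -0.9412

BᵀP = [8.0000 0.0000]
S = R + BᵀPB = [1] + [16.0000] = [17.0000]
BᵀPA = [-16.0000 -16.0000]
K = S⁻¹·BᵀPA = [-0.9412 -0.9412]
A−BK = [-0.1176 -0.1176; 2.7647 1.7647]
AᵀP(A−BK) = [9.9412 6.9412; 6.9412 4.9412]
P' = Q + AᵀP(A−BK) = [29.9412 8.9412; 8.9412 5.1912]
tr(P') = 35.1324


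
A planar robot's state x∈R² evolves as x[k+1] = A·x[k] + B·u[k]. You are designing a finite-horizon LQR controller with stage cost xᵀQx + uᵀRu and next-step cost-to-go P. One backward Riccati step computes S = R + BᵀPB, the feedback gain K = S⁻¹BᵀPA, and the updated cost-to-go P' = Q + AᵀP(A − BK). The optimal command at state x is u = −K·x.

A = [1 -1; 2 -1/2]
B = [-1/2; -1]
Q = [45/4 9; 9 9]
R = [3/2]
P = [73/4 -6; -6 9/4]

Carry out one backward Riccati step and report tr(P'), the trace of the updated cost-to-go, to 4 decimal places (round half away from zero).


BᵀP = [-3.1250 0.7500]
S = R + BᵀPB = [3/2] + [0.8125] = [2.3125]
BᵀPA = [-1.6250 2.7500]
K = S⁻¹·BᵀPA = [-0.7027 1.1892]
A−BK = [0.6486 -0.4054; 1.2973 0.6892]
AᵀP(A−BK) = [2.1081 -3.5676; -3.5676 9.5422]
P' = Q + AᵀP(A−BK) = [13.3581 5.4324; 5.4324 18.5422]
tr(P') = 31.9003

31.9003


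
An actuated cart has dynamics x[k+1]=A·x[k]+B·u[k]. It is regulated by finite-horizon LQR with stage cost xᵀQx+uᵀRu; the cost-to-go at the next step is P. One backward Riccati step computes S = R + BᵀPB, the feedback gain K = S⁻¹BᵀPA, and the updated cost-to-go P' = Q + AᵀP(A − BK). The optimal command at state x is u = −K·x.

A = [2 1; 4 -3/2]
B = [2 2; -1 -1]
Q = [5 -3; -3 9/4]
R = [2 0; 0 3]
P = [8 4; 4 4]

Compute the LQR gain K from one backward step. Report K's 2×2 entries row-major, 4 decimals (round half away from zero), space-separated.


BᵀP = [12.0000 4.0000; 12.0000 4.0000]
S = R + BᵀPB = [2 0; 0 3] + [20.0000 20.0000; 20.0000 20.0000] = [22.0000 20.0000; 20.0000 23.0000]
BᵀPA = [40.0000 6.0000; 40.0000 6.0000]
K = S⁻¹·BᵀPA = [1.1321 0.1698; 0.7547 0.1132]
A−BK = [-1.7736 0.4340; 5.8868 -1.2170]
AᵀP(A−BK) = [84.5283 -15.3208; -15.3208 3.3019]
P' = Q + AᵀP(A−BK) = [89.5283 -18.3208; -18.3208 5.5519]
tr(P') = 95.0802

1.1321 0.1698 0.7547 0.1132


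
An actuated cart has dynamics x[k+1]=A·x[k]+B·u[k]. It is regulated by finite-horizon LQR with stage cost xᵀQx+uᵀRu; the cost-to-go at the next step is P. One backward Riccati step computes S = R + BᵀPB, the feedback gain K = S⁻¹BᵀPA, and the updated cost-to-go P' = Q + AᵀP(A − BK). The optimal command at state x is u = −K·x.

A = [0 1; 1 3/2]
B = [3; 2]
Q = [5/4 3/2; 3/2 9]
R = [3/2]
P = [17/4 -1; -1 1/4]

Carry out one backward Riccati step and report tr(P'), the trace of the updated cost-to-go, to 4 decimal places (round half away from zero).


BᵀP = [10.7500 -2.5000]
S = R + BᵀPB = [3/2] + [27.2500] = [28.7500]
BᵀPA = [-2.5000 7.0000]
K = S⁻¹·BᵀPA = [-0.0870 0.2435]
A−BK = [0.2609 0.2696; 1.1739 1.0130]
AᵀP(A−BK) = [0.0326 -0.0163; -0.0163 0.1082]
P' = Q + AᵀP(A−BK) = [1.2826 1.4837; 1.4837 9.1082]
tr(P') = 10.3908

10.3908


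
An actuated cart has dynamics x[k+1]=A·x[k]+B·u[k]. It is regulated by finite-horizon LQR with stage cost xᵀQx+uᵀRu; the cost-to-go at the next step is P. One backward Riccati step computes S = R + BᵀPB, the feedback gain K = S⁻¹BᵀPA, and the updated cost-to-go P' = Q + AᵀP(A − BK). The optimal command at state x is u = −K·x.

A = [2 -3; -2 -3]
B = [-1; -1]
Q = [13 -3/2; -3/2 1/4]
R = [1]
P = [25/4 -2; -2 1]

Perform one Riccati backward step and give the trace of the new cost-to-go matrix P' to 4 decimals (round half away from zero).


39.1912

BᵀP = [-4.2500 1.0000]
S = R + BᵀPB = [1] + [3.2500] = [4.2500]
BᵀPA = [-10.5000 9.7500]
K = S⁻¹·BᵀPA = [-2.4706 2.2941]
A−BK = [-0.4706 -0.7059; -4.4706 -0.7059]
AᵀP(A−BK) = [19.0588 -7.4118; -7.4118 6.8824]
P' = Q + AᵀP(A−BK) = [32.0588 -8.9118; -8.9118 7.1324]
tr(P') = 39.1912


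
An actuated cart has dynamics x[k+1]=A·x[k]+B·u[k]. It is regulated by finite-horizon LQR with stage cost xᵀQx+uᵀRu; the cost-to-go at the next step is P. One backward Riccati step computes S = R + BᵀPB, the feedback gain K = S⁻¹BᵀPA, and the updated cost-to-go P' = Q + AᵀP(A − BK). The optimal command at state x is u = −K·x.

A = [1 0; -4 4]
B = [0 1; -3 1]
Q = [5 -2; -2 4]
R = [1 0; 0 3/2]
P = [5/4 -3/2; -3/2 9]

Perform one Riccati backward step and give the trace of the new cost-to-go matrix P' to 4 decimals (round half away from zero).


13.4609

BᵀP = [4.5000 -27.0000; -0.2500 7.5000]
S = R + BᵀPB = [1 0; 0 3/2] + [81.0000 -22.5000; -22.5000 7.2500] = [82.0000 -22.5000; -22.5000 8.7500]
BᵀPA = [112.5000 -108.0000; -30.2500 30.0000]
K = S⁻¹·BᵀPA = [1.4379 -1.2781; 0.2402 0.1420]
A−BK = [0.7598 -0.1420; 0.0734 0.0237]
AᵀP(A−BK) = [2.7568 -1.9172; -1.9172 1.7041]
P' = Q + AᵀP(A−BK) = [7.7568 -3.9172; -3.9172 5.7041]
tr(P') = 13.4609


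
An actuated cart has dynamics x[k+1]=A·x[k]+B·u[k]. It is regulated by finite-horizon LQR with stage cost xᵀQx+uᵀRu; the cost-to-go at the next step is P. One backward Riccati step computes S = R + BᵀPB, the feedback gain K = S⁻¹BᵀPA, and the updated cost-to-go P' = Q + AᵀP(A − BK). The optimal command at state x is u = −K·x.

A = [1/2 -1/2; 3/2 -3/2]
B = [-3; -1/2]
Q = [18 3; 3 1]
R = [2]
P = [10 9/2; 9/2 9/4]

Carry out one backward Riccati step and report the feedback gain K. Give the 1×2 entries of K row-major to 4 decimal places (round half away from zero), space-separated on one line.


BᵀP = [-32.2500 -14.6250]
S = R + BᵀPB = [2] + [104.0625] = [106.0625]
BᵀPA = [-38.0625 38.0625]
K = S⁻¹·BᵀPA = [-0.3589 0.3589]
A−BK = [-0.5766 0.5766; 1.3206 -1.3206]
AᵀP(A−BK) = [0.6531 -0.6531; -0.6531 0.6531]
P' = Q + AᵀP(A−BK) = [18.6531 2.3469; 2.3469 1.6531]
tr(P') = 20.3061

-0.3589 0.3589


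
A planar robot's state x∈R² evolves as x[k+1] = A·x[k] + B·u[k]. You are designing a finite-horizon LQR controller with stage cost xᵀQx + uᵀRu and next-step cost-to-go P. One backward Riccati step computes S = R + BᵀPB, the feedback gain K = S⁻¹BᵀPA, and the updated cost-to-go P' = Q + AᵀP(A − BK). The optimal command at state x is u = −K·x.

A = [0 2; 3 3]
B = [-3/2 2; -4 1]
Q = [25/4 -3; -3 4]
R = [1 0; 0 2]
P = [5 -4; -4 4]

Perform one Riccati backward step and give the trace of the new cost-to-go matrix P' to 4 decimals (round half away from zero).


BᵀP = [8.5000 -10.0000; 6.0000 -4.0000]
S = R + BᵀPB = [1 0; 0 2] + [27.2500 7.0000; 7.0000 8.0000] = [28.2500 7.0000; 7.0000 10.0000]
BᵀPA = [-30.0000 -13.0000; -12.0000 0.0000]
K = S⁻¹·BᵀPA = [-0.9251 -0.5567; -0.5525 0.3897]
A−BK = [-0.2827 0.3854; -0.1478 0.3833]
AᵀP(A−BK) = [1.6188 -0.0257; -0.0257 0.7623]
P' = Q + AᵀP(A−BK) = [7.8688 -3.0257; -3.0257 4.7623]
tr(P') = 12.6312

12.6312


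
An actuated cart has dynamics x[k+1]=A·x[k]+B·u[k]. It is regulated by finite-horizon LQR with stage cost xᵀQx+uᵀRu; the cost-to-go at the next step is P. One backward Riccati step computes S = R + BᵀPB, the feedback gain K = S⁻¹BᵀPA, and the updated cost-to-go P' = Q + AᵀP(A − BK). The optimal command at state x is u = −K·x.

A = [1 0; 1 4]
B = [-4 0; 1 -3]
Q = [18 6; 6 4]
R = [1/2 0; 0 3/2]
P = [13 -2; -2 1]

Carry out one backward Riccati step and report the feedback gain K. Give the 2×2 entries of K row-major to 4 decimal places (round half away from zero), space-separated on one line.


-0.2389 0.0330 -0.3286 -1.0581

BᵀP = [-54.0000 9.0000; 6.0000 -3.0000]
S = R + BᵀPB = [1/2 0; 0 3/2] + [225.0000 -27.0000; -27.0000 9.0000] = [225.5000 -27.0000; -27.0000 10.5000]
BᵀPA = [-45.0000 36.0000; 3.0000 -12.0000]
K = S⁻¹·BᵀPA = [-0.2389 0.0330; -0.3286 -1.0581]
A−BK = [0.0444 0.1318; 0.2531 0.7927]
AᵀP(A−BK) = [0.2352 0.6572; 0.6572 2.1162]
P' = Q + AᵀP(A−BK) = [18.2352 6.6572; 6.6572 6.1162]
tr(P') = 24.3515


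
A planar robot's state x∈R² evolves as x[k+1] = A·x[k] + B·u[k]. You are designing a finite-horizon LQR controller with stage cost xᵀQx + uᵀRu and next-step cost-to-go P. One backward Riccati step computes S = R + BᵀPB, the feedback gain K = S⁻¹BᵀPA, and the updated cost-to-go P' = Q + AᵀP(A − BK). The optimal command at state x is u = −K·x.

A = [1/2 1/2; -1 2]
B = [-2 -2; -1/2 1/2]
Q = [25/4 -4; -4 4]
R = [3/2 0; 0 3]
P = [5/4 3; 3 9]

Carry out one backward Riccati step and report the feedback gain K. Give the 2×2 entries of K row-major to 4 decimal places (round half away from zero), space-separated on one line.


0.6054 -1.5986 -0.1565 0.2109

BᵀP = [-4.0000 -10.5000; -1.0000 -1.5000]
S = R + BᵀPB = [3/2 0; 0 3] + [13.2500 2.7500; 2.7500 1.2500] = [14.7500 2.7500; 2.7500 4.2500]
BᵀPA = [8.5000 -23.0000; 1.0000 -3.5000]
K = S⁻¹·BᵀPA = [0.6054 -1.5986; -0.1565 0.2109]
A−BK = [1.3980 -2.2755; -0.6190 1.0952]
AᵀP(A−BK) = [1.3227 -2.8099; -2.8099 6.2819]
P' = Q + AᵀP(A−BK) = [7.5727 -6.8099; -6.8099 10.2819]
tr(P') = 17.8546


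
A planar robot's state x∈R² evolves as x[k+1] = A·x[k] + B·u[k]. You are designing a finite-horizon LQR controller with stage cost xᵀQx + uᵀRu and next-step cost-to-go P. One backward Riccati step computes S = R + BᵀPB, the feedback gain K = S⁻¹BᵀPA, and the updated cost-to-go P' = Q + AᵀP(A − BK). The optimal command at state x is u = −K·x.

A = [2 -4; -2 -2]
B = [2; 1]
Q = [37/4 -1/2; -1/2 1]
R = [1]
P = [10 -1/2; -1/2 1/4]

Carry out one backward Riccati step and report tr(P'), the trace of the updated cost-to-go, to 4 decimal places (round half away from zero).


BᵀP = [19.5000 -0.7500]
S = R + BᵀPB = [1] + [38.2500] = [39.2500]
BᵀPA = [40.5000 -76.5000]
K = S⁻¹·BᵀPA = [1.0318 -1.9490]
A−BK = [-0.0637 -0.1019; -3.0318 -0.0510]
AᵀP(A−BK) = [3.2102 -2.0637; -2.0637 3.8981]
P' = Q + AᵀP(A−BK) = [12.4602 -2.5637; -2.5637 4.8981]
tr(P') = 17.3583

17.3583


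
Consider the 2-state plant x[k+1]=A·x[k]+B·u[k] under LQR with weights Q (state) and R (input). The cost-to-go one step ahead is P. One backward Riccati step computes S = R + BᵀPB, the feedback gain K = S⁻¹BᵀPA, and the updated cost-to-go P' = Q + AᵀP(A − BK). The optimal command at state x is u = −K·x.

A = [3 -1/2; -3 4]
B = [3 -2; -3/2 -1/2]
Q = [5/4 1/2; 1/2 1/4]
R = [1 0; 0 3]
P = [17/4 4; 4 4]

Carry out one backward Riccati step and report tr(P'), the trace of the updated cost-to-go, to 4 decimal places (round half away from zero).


10.1589

BᵀP = [6.7500 6.0000; -10.5000 -10.0000]
S = R + BᵀPB = [1 0; 0 3] + [11.2500 -16.5000; -16.5000 26.0000] = [12.2500 -16.5000; -16.5000 29.0000]
BᵀPA = [2.2500 20.6250; -1.5000 -34.7500]
K = S⁻¹·BᵀPA = [0.4880 0.2982; 0.2259 -1.0286]
A−BK = [1.9880 -3.4518; -2.1551 3.9330]
AᵀP(A−BK) = [1.4910 -2.5889; -2.5889 7.1679]
P' = Q + AᵀP(A−BK) = [2.7410 -2.0889; -2.0889 7.4179]
tr(P') = 10.1589


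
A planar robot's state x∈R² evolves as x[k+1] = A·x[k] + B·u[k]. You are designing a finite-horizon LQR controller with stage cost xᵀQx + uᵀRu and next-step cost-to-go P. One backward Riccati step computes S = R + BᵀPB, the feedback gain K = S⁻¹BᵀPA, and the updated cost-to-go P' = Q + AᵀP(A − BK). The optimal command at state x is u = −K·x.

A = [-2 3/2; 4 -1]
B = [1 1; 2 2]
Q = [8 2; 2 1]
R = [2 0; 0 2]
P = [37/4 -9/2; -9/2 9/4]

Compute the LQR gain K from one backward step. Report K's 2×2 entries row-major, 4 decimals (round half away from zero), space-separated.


BᵀP = [0.2500 0.0000; 0.2500 0.0000]
S = R + BᵀPB = [2 0; 0 2] + [0.2500 0.2500; 0.2500 0.2500] = [2.2500 0.2500; 0.2500 2.2500]
BᵀPA = [-0.5000 0.3750; -0.5000 0.3750]
K = S⁻¹·BᵀPA = [-0.2000 0.1500; -0.2000 0.1500]
A−BK = [-1.6000 1.2000; 4.8000 -1.6000]
AᵀP(A−BK) = [144.8000 -72.6000; -72.6000 36.4500]
P' = Q + AᵀP(A−BK) = [152.8000 -70.6000; -70.6000 37.4500]
tr(P') = 190.2500

-0.2000 0.1500 -0.2000 0.1500


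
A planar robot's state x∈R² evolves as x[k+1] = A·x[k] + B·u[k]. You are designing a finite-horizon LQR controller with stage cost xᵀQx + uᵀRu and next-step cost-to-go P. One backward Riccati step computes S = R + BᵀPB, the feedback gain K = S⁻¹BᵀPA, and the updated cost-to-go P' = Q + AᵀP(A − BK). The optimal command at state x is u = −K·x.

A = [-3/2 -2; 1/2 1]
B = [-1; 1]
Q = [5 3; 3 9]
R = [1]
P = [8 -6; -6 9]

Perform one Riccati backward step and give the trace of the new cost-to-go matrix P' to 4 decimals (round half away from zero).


19.5417

BᵀP = [-14.0000 15.0000]
S = R + BᵀPB = [1] + [29.0000] = [30.0000]
BᵀPA = [28.5000 43.0000]
K = S⁻¹·BᵀPA = [0.9500 1.4333]
A−BK = [-0.5500 -0.5667; -0.4500 -0.4333]
AᵀP(A−BK) = [2.1750 2.6500; 2.6500 3.3667]
P' = Q + AᵀP(A−BK) = [7.1750 5.6500; 5.6500 12.3667]
tr(P') = 19.5417


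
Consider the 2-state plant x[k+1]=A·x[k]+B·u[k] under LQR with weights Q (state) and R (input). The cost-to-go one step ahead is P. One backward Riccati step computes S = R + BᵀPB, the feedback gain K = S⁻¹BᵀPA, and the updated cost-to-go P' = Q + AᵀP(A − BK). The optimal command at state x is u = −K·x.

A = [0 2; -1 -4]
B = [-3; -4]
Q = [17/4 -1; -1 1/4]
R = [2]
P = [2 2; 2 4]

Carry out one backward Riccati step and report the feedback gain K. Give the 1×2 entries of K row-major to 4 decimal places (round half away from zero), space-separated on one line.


0.1667 0.4545

BᵀP = [-14.0000 -22.0000]
S = R + BᵀPB = [2] + [130.0000] = [132.0000]
BᵀPA = [22.0000 60.0000]
K = S⁻¹·BᵀPA = [0.1667 0.4545]
A−BK = [0.5000 3.3636; -0.3333 -2.1818]
AᵀP(A−BK) = [0.3333 2.0000; 2.0000 12.7273]
P' = Q + AᵀP(A−BK) = [4.5833 1.0000; 1.0000 12.9773]
tr(P') = 17.5606


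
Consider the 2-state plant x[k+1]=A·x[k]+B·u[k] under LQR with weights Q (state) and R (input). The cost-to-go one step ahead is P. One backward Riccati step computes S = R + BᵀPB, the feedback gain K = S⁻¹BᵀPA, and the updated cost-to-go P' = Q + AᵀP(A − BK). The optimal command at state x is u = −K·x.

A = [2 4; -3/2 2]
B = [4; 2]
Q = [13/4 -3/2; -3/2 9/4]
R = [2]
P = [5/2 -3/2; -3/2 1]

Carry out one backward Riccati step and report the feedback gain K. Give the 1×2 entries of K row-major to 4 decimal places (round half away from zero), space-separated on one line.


BᵀP = [7.0000 -4.0000]
S = R + BᵀPB = [2] + [20.0000] = [22.0000]
BᵀPA = [20.0000 20.0000]
K = S⁻¹·BᵀPA = [0.9091 0.9091]
A−BK = [-1.6364 0.3636; -3.3182 0.1818]
AᵀP(A−BK) = [3.0682 1.8182; 1.8182 1.8182]
P' = Q + AᵀP(A−BK) = [6.3182 0.3182; 0.3182 4.0682]
tr(P') = 10.3864

0.9091 0.9091


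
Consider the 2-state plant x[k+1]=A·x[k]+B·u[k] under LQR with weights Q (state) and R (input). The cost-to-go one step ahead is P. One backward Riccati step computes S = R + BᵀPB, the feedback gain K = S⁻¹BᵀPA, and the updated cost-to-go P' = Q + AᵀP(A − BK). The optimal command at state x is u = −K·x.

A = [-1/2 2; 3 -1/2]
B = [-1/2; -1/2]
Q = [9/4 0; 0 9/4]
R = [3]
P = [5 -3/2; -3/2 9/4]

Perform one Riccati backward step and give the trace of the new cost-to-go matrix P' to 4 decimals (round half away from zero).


BᵀP = [-1.7500 -0.3750]
S = R + BᵀPB = [3] + [1.0625] = [4.0625]
BᵀPA = [-0.2500 -3.3125]
K = S⁻¹·BᵀPA = [-0.0615 -0.8154]
A−BK = [-0.5308 1.5923; 2.9692 -0.9077]
AᵀP(A−BK) = [25.9846 -17.9538; -17.9538 20.8615]
P' = Q + AᵀP(A−BK) = [28.2346 -17.9538; -17.9538 23.1115]
tr(P') = 51.3462

51.3462


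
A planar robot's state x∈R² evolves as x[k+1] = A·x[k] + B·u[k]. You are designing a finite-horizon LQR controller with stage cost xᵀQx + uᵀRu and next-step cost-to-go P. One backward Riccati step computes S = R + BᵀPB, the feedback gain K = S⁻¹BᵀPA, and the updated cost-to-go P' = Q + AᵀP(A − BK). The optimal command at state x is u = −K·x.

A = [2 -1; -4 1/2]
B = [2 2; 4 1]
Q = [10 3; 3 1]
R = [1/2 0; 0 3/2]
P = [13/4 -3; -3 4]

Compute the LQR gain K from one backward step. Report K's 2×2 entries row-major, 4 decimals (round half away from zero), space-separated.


-1.6592 0.3342 2.0524 -0.6409

BᵀP = [-5.5000 10.0000; 3.5000 -2.0000]
S = R + BᵀPB = [1/2 0; 0 3/2] + [29.0000 -1.0000; -1.0000 5.0000] = [29.5000 -1.0000; -1.0000 6.5000]
BᵀPA = [-51.0000 10.5000; 15.0000 -4.5000]
K = S⁻¹·BᵀPA = [-1.6592 0.3342; 2.0524 -0.6409]
A−BK = [1.2136 -0.3866; 0.5845 -0.1959]
AᵀP(A−BK) = [9.5924 -2.8421; -2.8421 0.8568]
P' = Q + AᵀP(A−BK) = [19.5924 0.1579; 0.1579 1.8568]
tr(P') = 21.4492


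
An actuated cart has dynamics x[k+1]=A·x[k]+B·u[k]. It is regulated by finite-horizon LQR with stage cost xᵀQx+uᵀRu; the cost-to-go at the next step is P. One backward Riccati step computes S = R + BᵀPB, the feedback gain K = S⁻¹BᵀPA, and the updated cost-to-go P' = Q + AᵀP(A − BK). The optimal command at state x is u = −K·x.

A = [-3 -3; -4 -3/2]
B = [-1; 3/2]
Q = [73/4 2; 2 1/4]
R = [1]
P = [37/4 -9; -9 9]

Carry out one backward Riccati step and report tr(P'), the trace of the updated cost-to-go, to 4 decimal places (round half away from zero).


23.3228

BᵀP = [-22.7500 22.5000]
S = R + BᵀPB = [1] + [56.5000] = [57.5000]
BᵀPA = [-21.7500 34.5000]
K = S⁻¹·BᵀPA = [-0.3783 0.6000]
A−BK = [-3.3783 -2.4000; -3.4326 -2.4000]
AᵀP(A−BK) = [3.0228 1.8000; 1.8000 1.8000]
P' = Q + AᵀP(A−BK) = [21.2728 3.8000; 3.8000 2.0500]
tr(P') = 23.3228


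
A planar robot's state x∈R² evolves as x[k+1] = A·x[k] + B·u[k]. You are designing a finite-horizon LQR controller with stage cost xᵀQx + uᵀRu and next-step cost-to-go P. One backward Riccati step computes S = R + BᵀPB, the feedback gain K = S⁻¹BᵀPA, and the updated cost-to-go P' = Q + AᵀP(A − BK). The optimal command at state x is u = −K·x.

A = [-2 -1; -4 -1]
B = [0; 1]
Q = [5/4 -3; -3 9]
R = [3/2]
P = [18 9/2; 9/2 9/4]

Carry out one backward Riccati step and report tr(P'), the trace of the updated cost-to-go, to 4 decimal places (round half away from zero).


120.9500

BᵀP = [4.5000 2.2500]
S = R + BᵀPB = [3/2] + [2.2500] = [3.7500]
BᵀPA = [-18.0000 -6.7500]
K = S⁻¹·BᵀPA = [-4.8000 -1.8000]
A−BK = [-2.0000 -1.0000; 0.8000 0.8000]
AᵀP(A−BK) = [93.6000 39.6000; 39.6000 17.1000]
P' = Q + AᵀP(A−BK) = [94.8500 36.6000; 36.6000 26.1000]
tr(P') = 120.9500


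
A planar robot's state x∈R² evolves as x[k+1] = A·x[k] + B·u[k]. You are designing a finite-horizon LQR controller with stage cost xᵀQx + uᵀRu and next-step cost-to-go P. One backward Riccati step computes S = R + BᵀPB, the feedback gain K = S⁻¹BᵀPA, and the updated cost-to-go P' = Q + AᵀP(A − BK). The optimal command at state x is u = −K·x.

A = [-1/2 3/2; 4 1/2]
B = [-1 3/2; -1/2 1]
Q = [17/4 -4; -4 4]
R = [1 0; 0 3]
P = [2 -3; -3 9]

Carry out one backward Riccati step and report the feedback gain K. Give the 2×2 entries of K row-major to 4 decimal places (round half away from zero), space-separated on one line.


BᵀP = [-0.5000 -1.5000; 0.0000 4.5000]
S = R + BᵀPB = [1 0; 0 3] + [1.2500 -2.2500; -2.2500 4.5000] = [2.2500 -2.2500; -2.2500 7.5000]
BᵀPA = [-5.7500 -1.5000; 18.0000 2.2500]
K = S⁻¹·BᵀPA = [-0.2222 -0.5238; 2.3333 0.1429]
A−BK = [-4.2222 0.7619; 1.5556 0.0952]
AᵀP(A−BK) = [113.2222 -6.3333; -6.3333 1.1429]
P' = Q + AᵀP(A−BK) = [117.4722 -10.3333; -10.3333 5.1429]
tr(P') = 122.6151

-0.2222 -0.5238 2.3333 0.1429


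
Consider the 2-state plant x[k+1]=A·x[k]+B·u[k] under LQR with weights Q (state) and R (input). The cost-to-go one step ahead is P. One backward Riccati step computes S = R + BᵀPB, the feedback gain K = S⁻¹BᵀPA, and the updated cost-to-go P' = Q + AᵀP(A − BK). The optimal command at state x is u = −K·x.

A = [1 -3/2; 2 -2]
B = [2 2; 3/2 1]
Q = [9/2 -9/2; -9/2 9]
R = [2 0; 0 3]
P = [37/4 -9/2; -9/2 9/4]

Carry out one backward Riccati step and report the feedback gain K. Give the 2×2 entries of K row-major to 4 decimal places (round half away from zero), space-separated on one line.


0.0338 -0.2178 -0.0043 -0.1487

BᵀP = [11.7500 -5.6250; 14.0000 -6.7500]
S = R + BᵀPB = [2 0; 0 3] + [15.0625 17.8750; 17.8750 21.2500] = [17.0625 17.8750; 17.8750 24.2500]
BᵀPA = [0.5000 -6.3750; 0.5000 -7.5000]
K = S⁻¹·BᵀPA = [0.0338 -0.2178; -0.0043 -0.1487]
A−BK = [0.9410 -0.7669; 1.9536 -1.5245]
AᵀP(A−BK) = [0.2352 -0.1917; -0.1917 0.3085]
P' = Q + AᵀP(A−BK) = [4.7352 -4.6917; -4.6917 9.3085]
tr(P') = 14.0437


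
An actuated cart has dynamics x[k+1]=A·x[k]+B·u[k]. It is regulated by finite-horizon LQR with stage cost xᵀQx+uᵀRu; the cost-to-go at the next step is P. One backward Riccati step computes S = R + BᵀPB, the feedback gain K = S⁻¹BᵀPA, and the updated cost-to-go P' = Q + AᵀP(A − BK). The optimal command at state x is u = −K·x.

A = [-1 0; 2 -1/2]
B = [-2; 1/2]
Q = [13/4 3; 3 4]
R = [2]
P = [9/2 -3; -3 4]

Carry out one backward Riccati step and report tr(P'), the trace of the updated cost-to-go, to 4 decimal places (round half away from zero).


BᵀP = [-10.5000 8.0000]
S = R + BᵀPB = [2] + [25.0000] = [27.0000]
BᵀPA = [26.5000 -4.0000]
K = S⁻¹·BᵀPA = [0.9815 -0.1481]
A−BK = [0.9630 -0.2963; 1.5093 -0.4259]
AᵀP(A−BK) = [6.4907 -1.5741; -1.5741 0.4074]
P' = Q + AᵀP(A−BK) = [9.7407 1.4259; 1.4259 4.4074]
tr(P') = 14.1481

14.1481


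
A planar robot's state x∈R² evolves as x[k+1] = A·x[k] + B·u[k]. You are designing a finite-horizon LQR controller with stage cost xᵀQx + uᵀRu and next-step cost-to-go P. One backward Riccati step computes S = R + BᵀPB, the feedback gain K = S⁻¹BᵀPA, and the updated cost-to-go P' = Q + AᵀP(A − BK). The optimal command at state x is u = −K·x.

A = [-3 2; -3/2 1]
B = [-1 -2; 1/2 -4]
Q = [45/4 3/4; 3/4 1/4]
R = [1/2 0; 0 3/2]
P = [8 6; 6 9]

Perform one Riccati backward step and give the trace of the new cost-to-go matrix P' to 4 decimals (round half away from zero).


BᵀP = [-5.0000 -1.5000; -40.0000 -48.0000]
S = R + BᵀPB = [1/2 0; 0 3/2] + [4.2500 16.0000; 16.0000 272.0000] = [4.7500 16.0000; 16.0000 273.5000]
BᵀPA = [17.2500 -11.5000; 192.0000 -128.0000]
K = S⁻¹·BᵀPA = [1.5778 -1.0519; 0.6097 -0.4065]
A−BK = [-0.2028 0.1352; 0.1499 -0.0999]
AᵀP(A−BK) = [1.9688 -1.3125; -1.3125 0.8750]
P' = Q + AᵀP(A−BK) = [13.2188 -0.5625; -0.5625 1.1250]
tr(P') = 14.3438

14.3438


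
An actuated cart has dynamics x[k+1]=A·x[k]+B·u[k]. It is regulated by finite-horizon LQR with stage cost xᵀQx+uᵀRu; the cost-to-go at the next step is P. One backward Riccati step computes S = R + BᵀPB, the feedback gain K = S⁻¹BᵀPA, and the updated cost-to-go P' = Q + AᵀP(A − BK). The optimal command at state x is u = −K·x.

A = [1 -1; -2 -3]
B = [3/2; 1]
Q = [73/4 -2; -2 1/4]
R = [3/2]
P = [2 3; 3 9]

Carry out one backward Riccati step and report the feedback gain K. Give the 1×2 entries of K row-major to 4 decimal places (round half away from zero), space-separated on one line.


-0.8750 -1.9375

BᵀP = [6.0000 13.5000]
S = R + BᵀPB = [3/2] + [22.5000] = [24.0000]
BᵀPA = [-21.0000 -46.5000]
K = S⁻¹·BᵀPA = [-0.8750 -1.9375]
A−BK = [2.3125 1.9063; -1.1250 -1.0625]
AᵀP(A−BK) = [7.6250 8.3125; 8.3125 10.9063]
P' = Q + AᵀP(A−BK) = [25.8750 6.3125; 6.3125 11.1563]
tr(P') = 37.0313


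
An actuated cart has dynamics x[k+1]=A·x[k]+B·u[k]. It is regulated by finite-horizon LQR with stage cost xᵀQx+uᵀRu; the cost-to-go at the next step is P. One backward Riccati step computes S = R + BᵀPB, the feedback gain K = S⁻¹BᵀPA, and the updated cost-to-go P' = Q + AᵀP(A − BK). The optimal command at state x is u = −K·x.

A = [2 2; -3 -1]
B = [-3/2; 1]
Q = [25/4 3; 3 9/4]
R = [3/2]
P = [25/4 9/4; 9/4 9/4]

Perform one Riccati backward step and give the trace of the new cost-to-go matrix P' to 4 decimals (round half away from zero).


18.7373

BᵀP = [-7.1250 -1.1250]
S = R + BᵀPB = [3/2] + [9.5625] = [11.0625]
BᵀPA = [-10.8750 -13.1250]
K = S⁻¹·BᵀPA = [-0.9831 -1.1864]
A−BK = [0.5254 0.2203; -2.0169 0.1864]
AᵀP(A−BK) = [7.5593 0.8475; 0.8475 2.6780]
P' = Q + AᵀP(A−BK) = [13.8093 3.8475; 3.8475 4.9280]
tr(P') = 18.7373


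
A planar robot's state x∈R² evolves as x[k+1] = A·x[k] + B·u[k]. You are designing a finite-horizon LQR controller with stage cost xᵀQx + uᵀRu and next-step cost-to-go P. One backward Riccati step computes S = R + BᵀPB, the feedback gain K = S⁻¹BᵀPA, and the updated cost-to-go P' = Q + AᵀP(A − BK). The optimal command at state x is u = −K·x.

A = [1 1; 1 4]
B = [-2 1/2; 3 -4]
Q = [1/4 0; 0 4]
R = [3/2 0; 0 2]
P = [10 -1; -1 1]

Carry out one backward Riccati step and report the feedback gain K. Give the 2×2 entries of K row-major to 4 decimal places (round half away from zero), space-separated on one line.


-0.5552 -0.6623 -0.5301 -1.2189

BᵀP = [-23.0000 5.0000; 9.0000 -4.5000]
S = R + BᵀPB = [3/2 0; 0 2] + [61.0000 -31.5000; -31.5000 22.5000] = [62.5000 -31.5000; -31.5000 24.5000]
BᵀPA = [-18.0000 -3.0000; 4.5000 -9.0000]
K = S⁻¹·BᵀPA = [-0.5552 -0.6623; -0.5301 -1.2189]
A−BK = [0.1547 0.2848; 0.5450 1.1113]
AᵀP(A−BK) = [1.3922 2.5631; 2.5631 5.0427]
P' = Q + AᵀP(A−BK) = [1.6422 2.5631; 2.5631 9.0427]
tr(P') = 10.6848


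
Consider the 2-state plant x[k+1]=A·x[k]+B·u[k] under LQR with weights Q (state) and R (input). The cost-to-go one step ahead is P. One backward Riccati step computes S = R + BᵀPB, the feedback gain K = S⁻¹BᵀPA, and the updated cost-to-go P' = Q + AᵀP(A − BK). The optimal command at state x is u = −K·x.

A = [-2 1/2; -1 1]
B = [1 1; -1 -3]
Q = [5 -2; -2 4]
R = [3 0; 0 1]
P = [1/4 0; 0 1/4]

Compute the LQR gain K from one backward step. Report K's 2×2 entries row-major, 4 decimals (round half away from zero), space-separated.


-0.1000 0.0167 0.1000 -0.1833

BᵀP = [0.2500 -0.2500; 0.2500 -0.7500]
S = R + BᵀPB = [3 0; 0 1] + [0.5000 1.0000; 1.0000 2.5000] = [3.5000 1.0000; 1.0000 3.5000]
BᵀPA = [-0.2500 -0.1250; 0.2500 -0.6250]
K = S⁻¹·BᵀPA = [-0.1000 0.0167; 0.1000 -0.1833]
A−BK = [-2.0000 0.6667; -0.8000 0.4667]
AᵀP(A−BK) = [1.2000 -0.4500; -0.4500 0.2000]
P' = Q + AᵀP(A−BK) = [6.2000 -2.4500; -2.4500 4.2000]
tr(P') = 10.4000


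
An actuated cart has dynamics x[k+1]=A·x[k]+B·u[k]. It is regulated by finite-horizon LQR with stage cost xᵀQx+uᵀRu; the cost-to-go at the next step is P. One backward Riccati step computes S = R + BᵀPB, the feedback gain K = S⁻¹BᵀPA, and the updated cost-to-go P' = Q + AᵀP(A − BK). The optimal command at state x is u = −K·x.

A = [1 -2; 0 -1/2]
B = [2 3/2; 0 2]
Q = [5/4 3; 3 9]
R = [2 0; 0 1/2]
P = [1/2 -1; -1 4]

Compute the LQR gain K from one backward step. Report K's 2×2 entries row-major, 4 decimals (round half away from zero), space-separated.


BᵀP = [1.0000 -2.0000; -1.2500 6.5000]
S = R + BᵀPB = [2 0; 0 1/2] + [2.0000 -2.5000; -2.5000 11.1250] = [4.0000 -2.5000; -2.5000 11.6250]
BᵀPA = [1.0000 -1.0000; -1.2500 -0.7500]
K = S⁻¹·BᵀPA = [0.2112 -0.3354; -0.0621 -0.1366]
A−BK = [0.6708 -1.1242; 0.1242 -0.2267]
AᵀP(A−BK) = [0.2112 -0.3354; -0.3354 0.5621]
P' = Q + AᵀP(A−BK) = [1.4612 2.6646; 2.6646 9.5621]
tr(P') = 11.0233

0.2112 -0.3354 -0.0621 -0.1366


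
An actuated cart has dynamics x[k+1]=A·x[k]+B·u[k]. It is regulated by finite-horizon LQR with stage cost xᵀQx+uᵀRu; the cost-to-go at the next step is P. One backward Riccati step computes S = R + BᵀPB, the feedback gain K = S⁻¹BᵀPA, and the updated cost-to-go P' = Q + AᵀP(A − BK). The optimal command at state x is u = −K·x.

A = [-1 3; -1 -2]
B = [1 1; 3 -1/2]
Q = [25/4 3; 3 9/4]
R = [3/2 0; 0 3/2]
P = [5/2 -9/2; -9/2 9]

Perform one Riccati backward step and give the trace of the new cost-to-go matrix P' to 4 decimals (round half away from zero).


BᵀP = [-11.0000 22.5000; 4.7500 -9.0000]
S = R + BᵀPB = [3/2 0; 0 3/2] + [56.5000 -22.2500; -22.2500 9.2500] = [58.0000 -22.2500; -22.2500 10.7500]
BᵀPA = [-11.5000 -78.0000; 4.2500 32.2500]
K = S⁻¹·BᵀPA = [-0.2263 -0.9416; -0.0730 1.0511]
A−BK = [-0.7007 2.8905; -0.3577 1.3504]
AᵀP(A−BK) = [0.2080 -0.2956; -0.2956 5.1569]
P' = Q + AᵀP(A−BK) = [6.4580 2.7044; 2.7044 7.4069]
tr(P') = 13.8650

13.8650


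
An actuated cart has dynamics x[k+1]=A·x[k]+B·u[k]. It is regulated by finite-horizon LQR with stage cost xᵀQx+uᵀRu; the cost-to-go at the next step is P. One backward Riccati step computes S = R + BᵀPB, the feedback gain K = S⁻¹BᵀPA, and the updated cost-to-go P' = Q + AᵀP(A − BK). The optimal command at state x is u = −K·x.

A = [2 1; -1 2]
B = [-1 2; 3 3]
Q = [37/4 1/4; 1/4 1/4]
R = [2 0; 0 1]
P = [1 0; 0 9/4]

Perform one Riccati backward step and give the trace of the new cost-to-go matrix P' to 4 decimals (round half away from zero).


BᵀP = [-1.0000 6.7500; 2.0000 6.7500]
S = R + BᵀPB = [2 0; 0 1] + [21.2500 18.2500; 18.2500 24.2500] = [23.2500 18.2500; 18.2500 25.2500]
BᵀPA = [-8.7500 12.5000; -2.7500 15.5000]
K = S⁻¹·BᵀPA = [-0.6722 0.1289; 0.3770 0.5207]
A−BK = [0.5738 0.0876; -0.1142 0.0512]
AᵀP(A−BK) = [1.4045 0.0600; 0.0600 0.3179]
P' = Q + AᵀP(A−BK) = [10.6545 0.3100; 0.3100 0.5679]
tr(P') = 11.2224

11.2224


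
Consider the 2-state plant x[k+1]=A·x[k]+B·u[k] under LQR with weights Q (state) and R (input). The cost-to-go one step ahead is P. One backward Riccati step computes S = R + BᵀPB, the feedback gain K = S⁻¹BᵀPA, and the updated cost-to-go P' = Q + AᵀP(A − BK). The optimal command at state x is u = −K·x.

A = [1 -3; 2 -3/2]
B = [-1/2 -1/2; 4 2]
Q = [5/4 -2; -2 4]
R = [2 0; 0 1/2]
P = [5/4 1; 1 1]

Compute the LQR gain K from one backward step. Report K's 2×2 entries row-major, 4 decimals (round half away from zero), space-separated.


0.4935 -0.7792 0.6234 -0.7948

BᵀP = [3.3750 3.5000; 1.3750 1.5000]
S = R + BᵀPB = [2 0; 0 1/2] + [12.3125 5.3125; 5.3125 2.3125] = [14.3125 5.3125; 5.3125 2.8125]
BᵀPA = [10.3750 -15.3750; 4.3750 -6.3750]
K = S⁻¹·BᵀPA = [0.4935 -0.7792; 0.6234 -0.7948]
A−BK = [1.5584 -3.7870; -1.2208 3.2065]
AᵀP(A−BK) = [1.4026 -2.6883; -2.6883 5.4526]
P' = Q + AᵀP(A−BK) = [2.6526 -4.6883; -4.6883 9.4526]
tr(P') = 12.1052


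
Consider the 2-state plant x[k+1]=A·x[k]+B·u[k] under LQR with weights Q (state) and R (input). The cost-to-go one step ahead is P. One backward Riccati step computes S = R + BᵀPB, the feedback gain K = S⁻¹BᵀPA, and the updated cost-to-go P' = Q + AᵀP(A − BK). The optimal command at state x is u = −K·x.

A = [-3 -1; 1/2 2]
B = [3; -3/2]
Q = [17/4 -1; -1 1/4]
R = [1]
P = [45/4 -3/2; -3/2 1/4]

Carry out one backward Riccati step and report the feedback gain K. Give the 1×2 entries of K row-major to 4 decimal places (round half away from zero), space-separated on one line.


-0.9495 -0.3933

BᵀP = [36.0000 -4.8750]
S = R + BᵀPB = [1] + [115.3125] = [116.3125]
BᵀPA = [-110.4375 -45.7500]
K = S⁻¹·BᵀPA = [-0.9495 -0.3933]
A−BK = [-0.1515 0.1800; -0.9242 1.4100]
AᵀP(A−BK) = [0.9533 0.3109; 0.3109 0.2548]
P' = Q + AᵀP(A−BK) = [5.2033 -0.6891; -0.6891 0.5048]
tr(P') = 5.7081


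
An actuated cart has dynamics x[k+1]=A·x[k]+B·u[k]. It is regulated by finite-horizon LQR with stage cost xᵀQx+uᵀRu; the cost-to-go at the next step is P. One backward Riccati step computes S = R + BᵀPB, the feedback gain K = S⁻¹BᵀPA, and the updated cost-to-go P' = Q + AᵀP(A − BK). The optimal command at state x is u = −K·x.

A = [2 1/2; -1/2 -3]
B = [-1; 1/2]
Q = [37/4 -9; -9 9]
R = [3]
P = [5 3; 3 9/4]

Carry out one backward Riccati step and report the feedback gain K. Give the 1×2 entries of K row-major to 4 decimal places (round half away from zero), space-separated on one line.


BᵀP = [-3.5000 -1.8750]
S = R + BᵀPB = [3] + [2.5625] = [5.5625]
BᵀPA = [-6.0625 3.8750]
K = S⁻¹·BᵀPA = [-1.0899 0.6966]
A−BK = [0.9101 1.1966; 0.0449 -3.3483]
AᵀP(A−BK) = [7.9551 -6.1517; -6.1517 9.8006]
P' = Q + AᵀP(A−BK) = [17.2051 -15.1517; -15.1517 18.8006]
tr(P') = 36.0056

-1.0899 0.6966


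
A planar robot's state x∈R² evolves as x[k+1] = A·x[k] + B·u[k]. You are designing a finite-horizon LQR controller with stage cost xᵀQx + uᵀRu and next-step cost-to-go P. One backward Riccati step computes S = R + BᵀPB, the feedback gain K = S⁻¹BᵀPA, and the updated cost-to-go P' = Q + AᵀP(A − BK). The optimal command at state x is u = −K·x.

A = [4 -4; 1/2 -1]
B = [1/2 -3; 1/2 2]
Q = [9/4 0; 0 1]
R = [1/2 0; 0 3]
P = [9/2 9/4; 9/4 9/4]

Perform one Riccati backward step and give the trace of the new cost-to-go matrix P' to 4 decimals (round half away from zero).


19.8345

BᵀP = [3.3750 2.2500; -9.0000 -2.2500]
S = R + BᵀPB = [1/2 0; 0 3] + [2.8125 -5.6250; -5.6250 22.5000] = [3.3125 -5.6250; -5.6250 25.5000]
BᵀPA = [14.6250 -15.7500; -37.1250 38.2500]
K = S⁻¹·BᵀPA = [3.1065 -3.5297; -0.7706 0.7214]
A−BK = [0.1349 -0.0710; 0.4880 -0.6779]
AᵀP(A−BK) = [7.5206 -8.2214; -8.2214 9.0639]
P' = Q + AᵀP(A−BK) = [9.7706 -8.2214; -8.2214 10.0639]
tr(P') = 19.8345


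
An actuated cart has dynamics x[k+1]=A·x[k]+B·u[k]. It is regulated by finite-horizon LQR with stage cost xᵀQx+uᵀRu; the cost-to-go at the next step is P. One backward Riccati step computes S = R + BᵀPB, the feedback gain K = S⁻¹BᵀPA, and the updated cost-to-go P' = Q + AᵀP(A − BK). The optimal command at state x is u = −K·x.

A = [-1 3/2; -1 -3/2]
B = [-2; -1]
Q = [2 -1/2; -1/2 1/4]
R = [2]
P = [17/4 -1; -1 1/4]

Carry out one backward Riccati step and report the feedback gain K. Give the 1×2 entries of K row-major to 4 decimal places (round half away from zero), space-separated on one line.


0.3770 -0.9098

BᵀP = [-7.5000 1.7500]
S = R + BᵀPB = [2] + [13.2500] = [15.2500]
BᵀPA = [5.7500 -13.8750]
K = S⁻¹·BᵀPA = [0.3770 -0.9098]
A−BK = [-0.2459 -0.3197; -0.6230 -2.4098]
AᵀP(A−BK) = [0.3320 -0.7684; -0.7684 2.0010]
P' = Q + AᵀP(A−BK) = [2.3320 -1.2684; -1.2684 2.2510]
tr(P') = 4.5830


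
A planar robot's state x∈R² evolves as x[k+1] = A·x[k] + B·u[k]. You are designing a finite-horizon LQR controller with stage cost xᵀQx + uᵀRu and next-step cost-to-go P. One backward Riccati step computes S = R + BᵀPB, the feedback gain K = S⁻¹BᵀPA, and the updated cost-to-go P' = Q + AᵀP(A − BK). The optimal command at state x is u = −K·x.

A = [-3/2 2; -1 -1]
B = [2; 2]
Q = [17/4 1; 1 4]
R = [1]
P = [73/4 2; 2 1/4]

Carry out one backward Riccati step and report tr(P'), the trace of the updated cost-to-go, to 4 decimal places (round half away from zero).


9.7157

BᵀP = [40.5000 4.5000]
S = R + BᵀPB = [1] + [90.0000] = [91.0000]
BᵀPA = [-65.2500 76.5000]
K = S⁻¹·BᵀPA = [-0.7170 0.8407]
A−BK = [-0.0659 0.3187; 0.4341 -2.6813]
AᵀP(A−BK) = [0.5261 -0.6470; -0.6470 0.9396]
P' = Q + AᵀP(A−BK) = [4.7761 0.3530; 0.3530 4.9396]
tr(P') = 9.7157


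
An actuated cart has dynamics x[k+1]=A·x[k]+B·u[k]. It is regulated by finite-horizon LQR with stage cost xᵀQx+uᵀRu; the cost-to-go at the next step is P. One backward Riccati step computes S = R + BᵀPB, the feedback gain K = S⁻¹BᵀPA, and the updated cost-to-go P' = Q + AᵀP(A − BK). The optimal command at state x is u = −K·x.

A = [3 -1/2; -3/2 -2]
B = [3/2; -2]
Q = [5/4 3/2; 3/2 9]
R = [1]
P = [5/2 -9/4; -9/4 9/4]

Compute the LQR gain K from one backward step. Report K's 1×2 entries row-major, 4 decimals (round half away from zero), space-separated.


BᵀP = [8.2500 -7.8750]
S = R + BᵀPB = [1] + [28.1250] = [29.1250]
BᵀPA = [36.5625 11.6250]
K = S⁻¹·BᵀPA = [1.2554 0.3991]
A−BK = [1.1170 -1.0987; 1.0107 -1.2017]
AᵀP(A−BK) = [1.9132 0.2189; 0.2189 0.4850]
P' = Q + AᵀP(A−BK) = [3.1632 1.7189; 1.7189 9.4850]
tr(P') = 12.6482

1.2554 0.3991


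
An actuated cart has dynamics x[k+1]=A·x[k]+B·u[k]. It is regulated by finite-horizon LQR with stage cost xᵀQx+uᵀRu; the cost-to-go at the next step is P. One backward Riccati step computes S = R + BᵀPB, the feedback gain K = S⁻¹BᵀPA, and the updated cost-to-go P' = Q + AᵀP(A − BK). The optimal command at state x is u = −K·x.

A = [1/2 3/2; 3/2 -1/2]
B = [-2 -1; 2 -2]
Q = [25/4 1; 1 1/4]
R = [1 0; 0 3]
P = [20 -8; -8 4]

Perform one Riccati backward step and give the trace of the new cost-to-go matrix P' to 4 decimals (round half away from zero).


7.7606

BᵀP = [-56.0000 24.0000; -4.0000 0.0000]
S = R + BᵀPB = [1 0; 0 3] + [160.0000 8.0000; 8.0000 4.0000] = [161.0000 8.0000; 8.0000 7.0000]
BᵀPA = [8.0000 -96.0000; -2.0000 -6.0000]
K = S⁻¹·BᵀPA = [0.0677 -0.5870; -0.3631 -0.1863]
A−BK = [0.2723 0.1397; 0.6383 0.3015]
AᵀP(A−BK) = [0.7319 0.3236; 0.3236 0.5287]
P' = Q + AᵀP(A−BK) = [6.9819 1.3236; 1.3236 0.7787]
tr(P') = 7.7606
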